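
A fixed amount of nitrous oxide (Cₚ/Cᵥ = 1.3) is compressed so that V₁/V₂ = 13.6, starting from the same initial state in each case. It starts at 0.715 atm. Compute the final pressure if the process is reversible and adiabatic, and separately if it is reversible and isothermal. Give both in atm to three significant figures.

adiabatic: 21.3 atm; isothermal: 9.72 atm

Isothermal: P₂ = P₁(V₁/V₂) = 0.715×13.6 = 9.724 atm.
Adiabatic: P₂ = P₁(V₁/V₂)^γ = 0.715×13.6^(1.3) = 21.28 atm.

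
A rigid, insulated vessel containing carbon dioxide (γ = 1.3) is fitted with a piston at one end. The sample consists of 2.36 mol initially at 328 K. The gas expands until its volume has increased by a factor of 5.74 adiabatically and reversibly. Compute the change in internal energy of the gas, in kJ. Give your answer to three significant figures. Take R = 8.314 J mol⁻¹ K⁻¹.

For a reversible adiabat TV^(γ−1) is constant, so T₂ = T₁ (V₁/V₂)^(γ−1).
T₂ = 328 × (1/5.74)^(0.3) = 194.2 K.
Q = 0, so ΔU = W_on_gas = nCᵥΔT with Cᵥ = R/(γ−1) = 27.71 J/(mol·K).
ΔU = 2.36 × 27.71 × (194.2 − 328) = -8752 J.

ΔU ≈ -8.75 kJ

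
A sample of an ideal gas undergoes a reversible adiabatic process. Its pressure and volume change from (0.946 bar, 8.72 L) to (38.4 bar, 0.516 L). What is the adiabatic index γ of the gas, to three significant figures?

γ ≈ 1.31

PV^γ = const ⇒ γ = ln(P₂/P₁) / ln(V₁/V₂).
γ = ln(38.4/0.946) / ln(8.72/0.516) = 1.31.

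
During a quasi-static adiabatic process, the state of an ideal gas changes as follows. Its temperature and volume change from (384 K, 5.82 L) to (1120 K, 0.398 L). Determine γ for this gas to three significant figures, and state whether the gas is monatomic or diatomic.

γ ≈ 1.40; diatomic

TV^(γ−1) = const ⇒ γ − 1 = ln(T₂/T₁) / ln(V₁/V₂).
γ = 1 + ln(1120/384) / ln(5.82/0.398) = 1.399.
γ ≈ 1.40 is close to 7/5, so the gas is diatomic.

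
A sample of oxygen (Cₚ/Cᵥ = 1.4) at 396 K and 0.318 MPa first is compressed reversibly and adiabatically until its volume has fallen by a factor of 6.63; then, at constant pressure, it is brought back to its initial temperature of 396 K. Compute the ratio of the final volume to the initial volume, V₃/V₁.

Adiabatic step: V₂/V₁ = 0.1508; T₂ = T₁·6.63^(0.4) = 843.9 K.
Isobaric step: V₃/V₂ = T₃/T₂ = 396/843.9.
V₃/V₁ = (V₂/V₁)(V₃/V₂) = 0.1508 × (396/843.9) = 0.07078.

V₃/V₁ ≈ 0.0708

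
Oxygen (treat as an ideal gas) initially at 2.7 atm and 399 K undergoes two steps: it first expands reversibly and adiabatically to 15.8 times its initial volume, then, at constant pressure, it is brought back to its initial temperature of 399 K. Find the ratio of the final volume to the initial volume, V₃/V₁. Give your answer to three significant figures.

V₃/V₁ ≈ 47.7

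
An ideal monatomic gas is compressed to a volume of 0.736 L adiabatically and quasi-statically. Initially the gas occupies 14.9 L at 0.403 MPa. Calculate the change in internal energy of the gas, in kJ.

ΔU ≈ 57.9 kJ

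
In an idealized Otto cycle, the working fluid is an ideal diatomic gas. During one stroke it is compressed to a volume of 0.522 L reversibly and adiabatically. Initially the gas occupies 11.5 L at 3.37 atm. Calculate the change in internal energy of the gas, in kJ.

ΔU ≈ 24.0 kJ

γ = 7/5 for a diatomic ideal gas.
P₂ = P₁(V₁/V₂)^γ = 3.37×(11.5/0.522)^(7/5) = 255.8 atm.
For a reversible adiabat, W_by_gas = (P₁V₁ − P₂V₂)/(γ−1).
W_by = (341500×0.0115 − 2.592×10^7×0.000522) / (2/5) = -24000 J.
Q = 0 ⇒ ΔU = −W_by = 24000 J.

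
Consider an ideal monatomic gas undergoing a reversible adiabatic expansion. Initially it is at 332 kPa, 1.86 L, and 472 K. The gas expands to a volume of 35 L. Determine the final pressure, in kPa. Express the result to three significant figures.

P₂ ≈ 2.49 kPa

Since PV^γ is constant along a reversible adiabat, P₂ = P₁ (V₁/V₂)^γ.
γ = 5/3 for a monatomic ideal gas.
P₂ = 332 × (1.86/35)^(5/3) = 2.494 kPa.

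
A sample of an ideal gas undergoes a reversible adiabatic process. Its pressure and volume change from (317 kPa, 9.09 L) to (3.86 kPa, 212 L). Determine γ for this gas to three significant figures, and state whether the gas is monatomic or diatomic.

PV^γ = const ⇒ γ = ln(P₂/P₁) / ln(V₁/V₂).
γ = ln(3.86/317) / ln(9.09/212) = 1.4.
γ ≈ 1.40 is close to 7/5, so the gas is diatomic.

γ ≈ 1.40; diatomic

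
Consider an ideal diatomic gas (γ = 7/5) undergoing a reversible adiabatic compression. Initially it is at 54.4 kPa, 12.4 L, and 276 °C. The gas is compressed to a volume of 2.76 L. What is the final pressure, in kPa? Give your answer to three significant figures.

Adiabatic: P₁V₁^γ = P₂V₂^γ ⇒ P₂ = P₁ (V₁/V₂)^γ.
P₂ = 54.4 × (12.4/2.76)^(7/5) = 445.8 kPa.

P₂ ≈ 446 kPa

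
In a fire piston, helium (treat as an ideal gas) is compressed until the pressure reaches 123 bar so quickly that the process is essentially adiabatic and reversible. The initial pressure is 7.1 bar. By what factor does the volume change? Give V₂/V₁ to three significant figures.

From PV^γ = const, V₂/V₁ = (P₁/P₂)^(1/γ).
For a monatomic ideal gas γ = 5/3.
V₂/V₁ = (7.1/123)^(3/5) = 0.1806.

V₂/V₁ ≈ 0.181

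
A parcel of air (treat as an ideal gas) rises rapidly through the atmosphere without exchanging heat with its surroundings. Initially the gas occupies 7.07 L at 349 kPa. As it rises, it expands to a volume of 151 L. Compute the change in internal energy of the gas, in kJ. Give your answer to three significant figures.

ΔU ≈ -4.36 kJ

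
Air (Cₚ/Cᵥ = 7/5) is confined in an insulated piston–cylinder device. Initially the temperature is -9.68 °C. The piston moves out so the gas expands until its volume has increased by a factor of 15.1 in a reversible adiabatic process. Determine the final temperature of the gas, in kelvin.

Adiabatic: T₁V₁^(γ−1) = T₂V₂^(γ−1) ⇒ T₂ = T₁ (V₁/V₂)^(γ−1).
T₁ = -9.68 °C = 263.5 K.
T₂ = 263.5 × (1/15.1)^(2/5) = 88.95 K.

T₂ ≈ 88.9 K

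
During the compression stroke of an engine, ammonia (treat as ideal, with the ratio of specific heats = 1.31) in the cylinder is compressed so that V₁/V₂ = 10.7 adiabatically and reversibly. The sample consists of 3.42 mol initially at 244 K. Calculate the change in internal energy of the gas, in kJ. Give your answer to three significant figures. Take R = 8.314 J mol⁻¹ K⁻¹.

ΔU ≈ 24.3 kJ

For a reversible adiabat TV^(γ−1) is constant, so T₂ = T₁ (V₁/V₂)^(γ−1).
T₂ = 244 × 10.7^(0.31) = 508.7 K.
Q = 0, so ΔU = W_on_gas = nCᵥΔT with Cᵥ = R/(γ−1) = 26.82 J/(mol·K).
ΔU = 3.42 × 26.82 × (508.7 − 244) = 24280 J.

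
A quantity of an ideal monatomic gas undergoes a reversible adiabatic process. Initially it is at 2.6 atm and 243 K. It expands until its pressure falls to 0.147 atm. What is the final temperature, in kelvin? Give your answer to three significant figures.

T₂ ≈ 77.0 K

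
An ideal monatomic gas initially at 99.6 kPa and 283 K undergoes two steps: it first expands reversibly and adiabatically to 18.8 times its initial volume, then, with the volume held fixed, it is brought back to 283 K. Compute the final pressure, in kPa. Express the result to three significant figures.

For a monatomic ideal gas γ = 5/3.
Adiabatic step (PV^γ = const): P₂ = 99.6×(1/18.8)^(5/3) = 0.7493 kPa; T₂ = 283×(1/18.8)^(2/3) = 40.03 K.
Isochoric: P₃ = P₂(T₃/T₂) = 0.7493 × (283/40.03) = 5.298 kPa.

P₃ ≈ 5.30 kPa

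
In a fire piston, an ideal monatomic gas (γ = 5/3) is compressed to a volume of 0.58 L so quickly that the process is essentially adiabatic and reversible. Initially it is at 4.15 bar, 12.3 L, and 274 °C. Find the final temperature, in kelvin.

Adiabatic: T₁V₁^(γ−1) = T₂V₂^(γ−1) ⇒ T₂ = T₁ (V₁/V₂)^(γ−1).
T₁ = 274 °C = 547.1 K.
T₂ = 547.1 × (12.3/0.58)^(2/3) = 4192 K.

T₂ ≈ 4190 K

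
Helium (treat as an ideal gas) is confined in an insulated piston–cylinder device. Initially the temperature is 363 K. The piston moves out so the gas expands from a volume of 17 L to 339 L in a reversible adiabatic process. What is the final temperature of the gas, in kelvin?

For a reversible adiabat TV^(γ−1) is constant, so T₂ = T₁ (V₁/V₂)^(γ−1).
For a monatomic ideal gas γ = 5/3, so γ−1 = 2/3.
T₂ = 363 × (17/339)^(2/3) = 49.36 K.

T₂ ≈ 49.4 K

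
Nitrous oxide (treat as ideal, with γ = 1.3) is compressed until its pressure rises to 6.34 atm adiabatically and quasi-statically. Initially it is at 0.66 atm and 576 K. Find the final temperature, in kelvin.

Adiabatic: T₂/T₁ = (P₂/P₁)^((γ−1)/γ).
T₂ = 576 × (6.34/0.66)^(0.231) = 970.9 K.

T₂ ≈ 971 K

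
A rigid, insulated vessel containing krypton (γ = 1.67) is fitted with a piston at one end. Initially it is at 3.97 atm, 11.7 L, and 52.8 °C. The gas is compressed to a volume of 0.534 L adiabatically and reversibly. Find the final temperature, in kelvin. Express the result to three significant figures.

T₂ ≈ 2580 K

For a reversible adiabat TV^(γ−1) is constant, so T₂ = T₁ (V₁/V₂)^(γ−1).
T₁ = 52.8 °C = 325.9 K.
T₂ = 325.9 × (11.7/0.534)^(0.67) = 2579 K.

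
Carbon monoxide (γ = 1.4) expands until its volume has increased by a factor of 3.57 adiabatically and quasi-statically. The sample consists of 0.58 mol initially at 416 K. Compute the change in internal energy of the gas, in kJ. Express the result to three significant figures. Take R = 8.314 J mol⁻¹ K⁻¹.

ΔU ≈ -2.00 kJ

Adiabatic: T₁V₁^(γ−1) = T₂V₂^(γ−1) ⇒ T₂ = T₁ (V₁/V₂)^(γ−1).
T₂ = 416 × (1/3.57)^(0.4) = 250 K.
Q = 0, so ΔU = W_on_gas = nCᵥΔT with Cᵥ = R/(γ−1) = 20.79 J/(mol·K).
ΔU = 0.58 × 20.79 × (250 − 416) = -2001 J.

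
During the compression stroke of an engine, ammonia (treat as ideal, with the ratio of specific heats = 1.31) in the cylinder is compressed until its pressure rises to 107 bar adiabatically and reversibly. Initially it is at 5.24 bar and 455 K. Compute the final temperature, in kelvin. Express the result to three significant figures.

Adiabatic: T₂/T₁ = (P₂/P₁)^((γ−1)/γ).
T₂ = 455 × (107/5.24)^(0.237) = 929 K.

T₂ ≈ 929 K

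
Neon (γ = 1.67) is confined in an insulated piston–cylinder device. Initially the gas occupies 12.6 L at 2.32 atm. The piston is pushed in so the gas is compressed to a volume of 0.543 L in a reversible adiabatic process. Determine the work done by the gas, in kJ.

W ≈ -31.9 kJ

P₂ = P₁(V₁/V₂)^γ = 2.32×(12.6/0.543)^(1.67) = 442.6 atm.
For a reversible adiabat, W_by_gas = (P₁V₁ − P₂V₂)/(γ−1).
W_by = (235100×0.0126 − 4.484×10^7×0.000543) / (0.67) = -31920 J.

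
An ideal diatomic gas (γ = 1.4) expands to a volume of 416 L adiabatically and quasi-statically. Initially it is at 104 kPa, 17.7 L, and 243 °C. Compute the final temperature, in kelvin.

T₂ ≈ 146 K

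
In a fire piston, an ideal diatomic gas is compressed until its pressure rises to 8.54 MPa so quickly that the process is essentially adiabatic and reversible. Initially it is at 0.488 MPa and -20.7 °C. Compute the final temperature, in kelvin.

Along an adiabat T P^((1−γ)/γ) is constant, so T₂ = T₁ (P₂/P₁)^((γ−1)/γ).
For a diatomic ideal gas γ = 7/5, so (γ−1)/γ = 2/7.
T₁ = -20.7 °C = 252.4 K.
T₂ = 252.4 × (8.54/0.488)^(2/7) = 571.9 K.

T₂ ≈ 572 K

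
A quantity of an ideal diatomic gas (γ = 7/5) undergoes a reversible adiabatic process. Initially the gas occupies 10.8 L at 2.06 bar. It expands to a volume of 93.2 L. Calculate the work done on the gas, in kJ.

P₂ = P₁(V₁/V₂)^γ = 2.06×(10.8/93.2)^(7/5) = 0.1008 bar.
For a reversible adiabat, W_by_gas = (P₁V₁ − P₂V₂)/(γ−1).
W_by = (206000×0.0108 − 10080×0.0932) / (2/5) = 3213 J.
W_on_gas = −W_by = -3213 J.

W ≈ -3.21 kJ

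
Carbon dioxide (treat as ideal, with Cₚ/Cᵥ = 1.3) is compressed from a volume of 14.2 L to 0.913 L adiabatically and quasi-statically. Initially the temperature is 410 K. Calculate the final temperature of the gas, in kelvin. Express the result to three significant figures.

T₂ ≈ 934 K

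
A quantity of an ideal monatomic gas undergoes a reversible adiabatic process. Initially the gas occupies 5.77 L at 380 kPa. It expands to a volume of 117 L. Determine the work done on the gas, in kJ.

γ = 5/3 for a monatomic ideal gas.
P₂ = P₁(V₁/V₂)^γ = 380×(5.77/117)^(5/3) = 2.52 kPa.
For a reversible adiabat, W_by_gas = (P₁V₁ − P₂V₂)/(γ−1).
W_by = (380000×0.00577 − 2520×0.117) / (2/3) = 2847 J.
W_on_gas = −W_by = -2847 J.

W ≈ -2.85 kJ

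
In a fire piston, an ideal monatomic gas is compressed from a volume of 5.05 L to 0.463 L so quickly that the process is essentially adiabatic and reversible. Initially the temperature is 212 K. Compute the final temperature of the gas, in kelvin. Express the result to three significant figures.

T₂ ≈ 1040 K

For a reversible adiabat TV^(γ−1) is constant, so T₂ = T₁ (V₁/V₂)^(γ−1).
For a monatomic ideal gas γ = 5/3, so γ−1 = 2/3.
T₂ = 212 × (5.05/0.463)^(2/3) = 1043 K.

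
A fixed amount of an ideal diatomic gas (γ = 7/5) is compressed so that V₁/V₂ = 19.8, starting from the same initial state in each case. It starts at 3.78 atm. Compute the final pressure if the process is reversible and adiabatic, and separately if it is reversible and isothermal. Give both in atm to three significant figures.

adiabatic: 247 atm; isothermal: 74.8 atm

Isothermal: P₂ = P₁(V₁/V₂) = 3.78×19.8 = 74.84 atm.
Adiabatic: P₂ = P₁(V₁/V₂)^γ = 3.78×19.8^(7/5) = 247.1 atm.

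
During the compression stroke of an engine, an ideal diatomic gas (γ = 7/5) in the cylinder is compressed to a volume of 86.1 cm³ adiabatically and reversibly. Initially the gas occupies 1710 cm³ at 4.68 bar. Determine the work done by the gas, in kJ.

W ≈ -4.61 kJ

P₂ = P₁(V₁/V₂)^γ = 4.68×(1710/86.1)^(7/5) = 307.2 bar.
For a reversible adiabat, W_by_gas = (P₁V₁ − P₂V₂)/(γ−1).
W_by = (468000×0.00171 − 3.072×10^7×8.61×10^-5) / (2/5) = -4612 J.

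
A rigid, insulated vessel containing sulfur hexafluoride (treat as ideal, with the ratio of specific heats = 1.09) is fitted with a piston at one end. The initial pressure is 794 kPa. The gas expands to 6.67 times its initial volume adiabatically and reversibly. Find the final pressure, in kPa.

P₂ ≈ 100 kPa

Adiabatic: P₁V₁^γ = P₂V₂^γ ⇒ P₂ = P₁ (V₁/V₂)^γ.
P₂ = 794 × (1/6.67)^(1.09) = 100.4 kPa.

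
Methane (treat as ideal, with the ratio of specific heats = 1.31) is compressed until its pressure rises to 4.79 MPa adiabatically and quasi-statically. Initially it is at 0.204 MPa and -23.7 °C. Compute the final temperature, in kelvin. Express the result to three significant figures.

Adiabatic: T₂/T₁ = (P₂/P₁)^((γ−1)/γ).
T₁ = -23.7 °C = 249.4 K.
T₂ = 249.4 × (4.79/0.204)^(0.237) = 526.4 K.

T₂ ≈ 526 K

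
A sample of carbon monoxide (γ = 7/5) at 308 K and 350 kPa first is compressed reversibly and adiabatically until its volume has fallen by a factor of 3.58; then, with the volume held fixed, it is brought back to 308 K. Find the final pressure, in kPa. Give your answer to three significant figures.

P₃ ≈ 1250 kPa

Adiabatic step (PV^γ = const): P₂ = 350×3.58^(7/5) = 2087 kPa; T₂ = 308×3.58^(2/5) = 513 K.
Isochoric: P₃ = P₂(T₃/T₂) = 2087 × (308/513) = 1253 kPa.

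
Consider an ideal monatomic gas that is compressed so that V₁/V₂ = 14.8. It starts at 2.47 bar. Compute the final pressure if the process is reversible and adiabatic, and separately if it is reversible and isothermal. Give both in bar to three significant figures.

adiabatic: 220 bar; isothermal: 36.6 bar

For a monatomic ideal gas γ = 5/3.
Isothermal: P₂ = P₁(V₁/V₂) = 2.47×14.8 = 36.56 bar.
Adiabatic: P₂ = P₁(V₁/V₂)^γ = 2.47×14.8^(5/3) = 220.4 bar.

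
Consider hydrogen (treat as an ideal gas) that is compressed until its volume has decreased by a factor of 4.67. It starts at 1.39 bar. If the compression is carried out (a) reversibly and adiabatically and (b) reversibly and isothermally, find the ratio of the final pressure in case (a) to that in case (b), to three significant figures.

For a diatomic ideal gas γ = 7/5.
Isothermal: P_b = P₁(V₁/V₂) = 1.39×4.67.
Adiabatic: P_a = P₁(V₁/V₂)^γ = 1.39×4.67^(7/5).
P_a/P_b = (V₁/V₂)^(γ−1) = 4.67^(2/5) = 1.852.

P_adiabatic / P_isothermal ≈ 1.85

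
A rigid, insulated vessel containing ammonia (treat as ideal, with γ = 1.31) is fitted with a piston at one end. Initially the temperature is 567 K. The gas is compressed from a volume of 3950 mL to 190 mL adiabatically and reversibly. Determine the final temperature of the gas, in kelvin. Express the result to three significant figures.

T₂ ≈ 1450 K

For a reversible adiabat TV^(γ−1) is constant, so T₂ = T₁ (V₁/V₂)^(γ−1).
T₂ = 567 × (3950/190)^(0.31) = 1452 K.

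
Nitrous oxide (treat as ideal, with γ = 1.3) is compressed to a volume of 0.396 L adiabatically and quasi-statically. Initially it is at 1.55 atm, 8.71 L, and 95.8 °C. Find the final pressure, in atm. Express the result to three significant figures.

P₂ ≈ 86.2 atm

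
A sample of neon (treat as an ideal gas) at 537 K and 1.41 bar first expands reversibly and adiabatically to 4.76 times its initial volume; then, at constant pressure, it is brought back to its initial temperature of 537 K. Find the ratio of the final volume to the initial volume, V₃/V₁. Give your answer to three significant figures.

V₃/V₁ ≈ 13.5

For a monatomic ideal gas γ = 5/3.
Adiabatic step: V₂/V₁ = 4.76; T₂ = T₁·(1/4.76)^(2/3) = 189.8 K.
Isobaric step: V₃/V₂ = T₃/T₂ = 537/189.8.
V₃/V₁ = (V₂/V₁)(V₃/V₂) = 4.76 × (537/189.8) = 13.47.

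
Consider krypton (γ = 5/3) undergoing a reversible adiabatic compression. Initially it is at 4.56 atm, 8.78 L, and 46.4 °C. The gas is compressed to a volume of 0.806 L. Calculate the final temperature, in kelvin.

T₂ ≈ 1570 K

Adiabatic: T₁V₁^(γ−1) = T₂V₂^(γ−1) ⇒ T₂ = T₁ (V₁/V₂)^(γ−1).
T₁ = 46.4 °C = 319.5 K.
T₂ = 319.5 × (8.78/0.806)^(2/3) = 1570 K.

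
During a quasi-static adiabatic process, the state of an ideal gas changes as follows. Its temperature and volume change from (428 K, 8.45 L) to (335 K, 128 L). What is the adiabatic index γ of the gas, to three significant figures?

γ ≈ 1.09

TV^(γ−1) = const ⇒ γ − 1 = ln(T₂/T₁) / ln(V₁/V₂).
γ = 1 + ln(335/428) / ln(8.45/128) = 1.09.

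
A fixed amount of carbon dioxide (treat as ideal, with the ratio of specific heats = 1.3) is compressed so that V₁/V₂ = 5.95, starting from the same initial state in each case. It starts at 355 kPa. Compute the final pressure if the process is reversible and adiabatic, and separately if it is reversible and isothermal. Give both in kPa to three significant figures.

adiabatic: 3610 kPa; isothermal: 2110 kPa

Isothermal: P₂ = P₁(V₁/V₂) = 355×5.95 = 2112 kPa.
Adiabatic: P₂ = P₁(V₁/V₂)^γ = 355×5.95^(1.3) = 3607 kPa.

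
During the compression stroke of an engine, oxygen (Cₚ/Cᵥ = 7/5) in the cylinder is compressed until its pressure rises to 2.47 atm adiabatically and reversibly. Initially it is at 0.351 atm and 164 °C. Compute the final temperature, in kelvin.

Along an adiabat T P^((1−γ)/γ) is constant, so T₂ = T₁ (P₂/P₁)^((γ−1)/γ).
T₁ = 164 °C = 437.1 K.
T₂ = 437.1 × (2.47/0.351)^(2/7) = 763.4 K.

T₂ ≈ 763 K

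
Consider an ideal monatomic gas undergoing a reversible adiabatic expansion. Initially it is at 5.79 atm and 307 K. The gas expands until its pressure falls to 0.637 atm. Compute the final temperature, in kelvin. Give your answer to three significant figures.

Along an adiabat T P^((1−γ)/γ) is constant, so T₂ = T₁ (P₂/P₁)^((γ−1)/γ).
For a monatomic ideal gas γ = 5/3, so (γ−1)/γ = 2/5.
T₂ = 307 × (0.637/5.79)^(2/5) = 127 K.

T₂ ≈ 127 K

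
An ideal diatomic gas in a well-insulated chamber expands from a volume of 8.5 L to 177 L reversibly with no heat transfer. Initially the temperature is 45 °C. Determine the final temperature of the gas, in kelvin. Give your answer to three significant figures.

T₂ ≈ 94.5 K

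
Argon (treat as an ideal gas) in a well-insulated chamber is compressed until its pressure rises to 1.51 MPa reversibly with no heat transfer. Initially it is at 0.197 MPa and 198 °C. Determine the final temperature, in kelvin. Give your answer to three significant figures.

Along an adiabat T P^((1−γ)/γ) is constant, so T₂ = T₁ (P₂/P₁)^((γ−1)/γ).
For a monatomic ideal gas γ = 5/3, so (γ−1)/γ = 2/5.
T₁ = 198 °C = 471.1 K.
T₂ = 471.1 × (1.51/0.197)^(2/5) = 1064 K.

T₂ ≈ 1060 K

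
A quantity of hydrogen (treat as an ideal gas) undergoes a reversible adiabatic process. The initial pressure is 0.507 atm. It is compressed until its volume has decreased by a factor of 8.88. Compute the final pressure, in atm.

Since PV^γ is constant along a reversible adiabat, P₂ = P₁ (V₁/V₂)^γ.
For a diatomic ideal gas γ = 7/5.
P₂ = 0.507 × 8.88^(7/5) = 10.78 atm.

P₂ ≈ 10.8 atm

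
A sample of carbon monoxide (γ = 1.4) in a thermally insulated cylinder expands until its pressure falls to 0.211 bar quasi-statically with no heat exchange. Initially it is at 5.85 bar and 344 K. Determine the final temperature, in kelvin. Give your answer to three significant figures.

T₂ ≈ 133 K

Along an adiabat T P^((1−γ)/γ) is constant, so T₂ = T₁ (P₂/P₁)^((γ−1)/γ).
T₂ = 344 × (0.211/5.85)^(0.286) = 133.1 K.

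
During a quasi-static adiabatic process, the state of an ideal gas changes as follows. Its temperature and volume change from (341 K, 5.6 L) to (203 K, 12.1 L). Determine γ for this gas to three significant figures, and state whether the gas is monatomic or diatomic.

γ ≈ 1.67; monatomic

TV^(γ−1) = const ⇒ γ − 1 = ln(T₂/T₁) / ln(V₁/V₂).
γ = 1 + ln(203/341) / ln(5.6/12.1) = 1.673.
γ ≈ 1.67 is close to 5/3, so the gas is monatomic.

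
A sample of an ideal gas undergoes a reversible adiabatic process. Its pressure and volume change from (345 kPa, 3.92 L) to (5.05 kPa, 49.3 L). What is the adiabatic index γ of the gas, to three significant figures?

γ ≈ 1.67

PV^γ = const ⇒ γ = ln(P₂/P₁) / ln(V₁/V₂).
γ = ln(5.05/345) / ln(3.92/49.3) = 1.668.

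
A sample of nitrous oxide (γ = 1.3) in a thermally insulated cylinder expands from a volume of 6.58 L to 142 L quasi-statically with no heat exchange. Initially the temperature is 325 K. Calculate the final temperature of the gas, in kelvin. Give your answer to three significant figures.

T₂ ≈ 129 K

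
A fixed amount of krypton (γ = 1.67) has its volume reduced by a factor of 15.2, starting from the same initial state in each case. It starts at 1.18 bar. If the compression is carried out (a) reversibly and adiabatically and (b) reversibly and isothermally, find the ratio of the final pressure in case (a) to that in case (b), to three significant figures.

Isothermal: P_b = P₁(V₁/V₂) = 1.18×15.2.
Adiabatic: P_a = P₁(V₁/V₂)^γ = 1.18×15.2^(1.67).
P_a/P_b = (V₁/V₂)^(γ−1) = 15.2^(0.67) = 6.192.

P_adiabatic / P_isothermal ≈ 6.19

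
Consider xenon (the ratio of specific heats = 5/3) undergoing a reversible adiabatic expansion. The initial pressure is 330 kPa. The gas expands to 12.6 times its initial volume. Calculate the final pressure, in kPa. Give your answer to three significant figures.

P₂ ≈ 4.84 kPa

Since PV^γ is constant along a reversible adiabat, P₂ = P₁ (V₁/V₂)^γ.
P₂ = 330 × (1/12.6)^(5/3) = 4.837 kPa.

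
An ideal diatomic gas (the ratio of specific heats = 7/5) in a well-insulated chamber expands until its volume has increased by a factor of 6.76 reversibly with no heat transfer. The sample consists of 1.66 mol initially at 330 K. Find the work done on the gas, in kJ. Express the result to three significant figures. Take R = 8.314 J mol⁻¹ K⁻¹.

W ≈ -6.08 kJ

For a reversible adiabat TV^(γ−1) is constant, so T₂ = T₁ (V₁/V₂)^(γ−1).
T₂ = 330 × (1/6.76)^(2/5) = 153.7 K.
Q = 0, so ΔU = W_on_gas = nCᵥΔT with Cᵥ = R/(γ−1) = 20.79 J/(mol·K).
ΔU = 1.66 × 20.79 × (153.7 − 330) = -6085 J.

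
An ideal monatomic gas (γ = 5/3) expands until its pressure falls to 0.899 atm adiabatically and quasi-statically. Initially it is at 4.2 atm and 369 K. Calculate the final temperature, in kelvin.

T₂ ≈ 199 K

Along an adiabat T P^((1−γ)/γ) is constant, so T₂ = T₁ (P₂/P₁)^((γ−1)/γ).
T₂ = 369 × (0.899/4.2)^(2/5) = 199.2 K.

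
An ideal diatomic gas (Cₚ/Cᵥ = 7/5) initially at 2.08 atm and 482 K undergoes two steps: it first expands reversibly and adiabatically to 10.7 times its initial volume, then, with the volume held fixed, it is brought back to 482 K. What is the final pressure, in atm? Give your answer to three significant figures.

Adiabatic step (PV^γ = const): P₂ = 2.08×(1/10.7)^(7/5) = 0.07532 atm; T₂ = 482×(1/10.7)^(2/5) = 186.8 K.
Isochoric: P₃ = P₂(T₃/T₂) = 0.07532 × (482/186.8) = 0.1944 atm.

P₃ ≈ 0.194 atm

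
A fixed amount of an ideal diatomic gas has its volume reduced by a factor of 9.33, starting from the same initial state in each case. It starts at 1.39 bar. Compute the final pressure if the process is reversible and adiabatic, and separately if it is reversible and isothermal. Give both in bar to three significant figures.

For a diatomic ideal gas γ = 7/5.
Isothermal: P₂ = P₁(V₁/V₂) = 1.39×9.33 = 12.97 bar.
Adiabatic: P₂ = P₁(V₁/V₂)^γ = 1.39×9.33^(7/5) = 31.68 bar.

adiabatic: 31.7 bar; isothermal: 13.0 bar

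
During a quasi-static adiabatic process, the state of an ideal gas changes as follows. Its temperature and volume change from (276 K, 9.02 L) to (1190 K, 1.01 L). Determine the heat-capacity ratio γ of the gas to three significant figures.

γ ≈ 1.67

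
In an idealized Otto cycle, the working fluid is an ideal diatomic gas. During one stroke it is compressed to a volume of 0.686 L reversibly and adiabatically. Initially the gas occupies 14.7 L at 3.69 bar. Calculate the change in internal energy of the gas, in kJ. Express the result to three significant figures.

ΔU ≈ 32.6 kJ

γ = 7/5 for a diatomic ideal gas.
P₂ = P₁(V₁/V₂)^γ = 3.69×(14.7/0.686)^(7/5) = 269.4 bar.
For a reversible adiabat, W_by_gas = (P₁V₁ − P₂V₂)/(γ−1).
W_by = (369000×0.0147 − 2.694×10^7×0.000686) / (2/5) = -32640 J.
Q = 0 ⇒ ΔU = −W_by = 32640 J.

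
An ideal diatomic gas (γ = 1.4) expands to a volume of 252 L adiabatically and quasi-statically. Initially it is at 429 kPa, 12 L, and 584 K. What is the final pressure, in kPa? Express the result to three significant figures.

Since PV^γ is constant along a reversible adiabat, P₂ = P₁ (V₁/V₂)^γ.
P₂ = 429 × (12/252)^(1.4) = 6.044 kPa.

P₂ ≈ 6.04 kPa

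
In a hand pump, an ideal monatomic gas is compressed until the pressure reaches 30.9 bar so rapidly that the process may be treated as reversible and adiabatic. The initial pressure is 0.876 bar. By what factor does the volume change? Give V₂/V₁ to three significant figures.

V₂/V₁ ≈ 0.118

From PV^γ = const, V₂/V₁ = (P₁/P₂)^(1/γ).
For a monatomic ideal gas γ = 5/3.
V₂/V₁ = (0.876/30.9)^(3/5) = 0.1179.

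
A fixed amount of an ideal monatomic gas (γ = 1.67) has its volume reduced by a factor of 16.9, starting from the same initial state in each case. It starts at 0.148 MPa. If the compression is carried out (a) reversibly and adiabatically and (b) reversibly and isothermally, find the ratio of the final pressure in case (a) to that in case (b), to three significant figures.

P_adiabatic / P_isothermal ≈ 6.65

Isothermal: P_b = P₁(V₁/V₂) = 0.148×16.9.
Adiabatic: P_a = P₁(V₁/V₂)^γ = 0.148×16.9^(1.67).
P_a/P_b = (V₁/V₂)^(γ−1) = 16.9^(0.67) = 6.648.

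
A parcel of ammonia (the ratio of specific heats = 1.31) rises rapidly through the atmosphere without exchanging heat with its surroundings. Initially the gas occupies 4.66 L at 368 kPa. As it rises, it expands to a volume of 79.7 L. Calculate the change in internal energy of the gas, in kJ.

ΔU ≈ -3.24 kJ

P₂ = P₁(V₁/V₂)^γ = 368×(4.66/79.7)^(1.31) = 8.923 kPa.
For a reversible adiabat, W_by_gas = (P₁V₁ − P₂V₂)/(γ−1).
W_by = (368000×0.00466 − 8923×0.0797) / (0.31) = 3238 J.
Q = 0 ⇒ ΔU = −W_by = -3238 J.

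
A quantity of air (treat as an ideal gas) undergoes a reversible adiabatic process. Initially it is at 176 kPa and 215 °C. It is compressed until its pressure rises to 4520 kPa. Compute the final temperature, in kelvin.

Adiabatic: T₂/T₁ = (P₂/P₁)^((γ−1)/γ).
For a diatomic ideal gas γ = 7/5, so (γ−1)/γ = 2/7.
T₁ = 215 °C = 488.1 K.
T₂ = 488.1 × (4520/176)^(2/7) = 1234 K.

T₂ ≈ 1230 K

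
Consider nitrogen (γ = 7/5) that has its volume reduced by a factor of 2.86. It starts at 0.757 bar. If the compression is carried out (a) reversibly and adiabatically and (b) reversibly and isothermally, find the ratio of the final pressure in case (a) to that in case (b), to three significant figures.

P_adiabatic / P_isothermal ≈ 1.52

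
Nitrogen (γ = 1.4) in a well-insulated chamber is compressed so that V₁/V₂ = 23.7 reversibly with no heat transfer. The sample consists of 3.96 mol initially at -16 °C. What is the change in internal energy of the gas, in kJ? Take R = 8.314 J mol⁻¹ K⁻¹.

For a reversible adiabat TV^(γ−1) is constant, so T₂ = T₁ (V₁/V₂)^(γ−1).
T₁ = -16 °C = 257.1 K.
T₂ = 257.1 × 23.7^(0.4) = 912.2 K.
Q = 0, so ΔU = W_on_gas = nCᵥΔT with Cᵥ = R/(γ−1) = 20.79 J/(mol·K).
ΔU = 3.96 × 20.79 × (912.2 − 257.1) = 53920 J.

ΔU ≈ 53.9 kJ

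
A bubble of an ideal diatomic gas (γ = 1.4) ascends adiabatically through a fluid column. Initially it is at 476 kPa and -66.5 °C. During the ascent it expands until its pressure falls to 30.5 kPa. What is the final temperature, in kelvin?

Along an adiabat T P^((1−γ)/γ) is constant, so T₂ = T₁ (P₂/P₁)^((γ−1)/γ).
T₁ = -66.5 °C = 206.6 K.
T₂ = 206.6 × (30.5/476)^(0.286) = 94.25 K.

T₂ ≈ 94.3 K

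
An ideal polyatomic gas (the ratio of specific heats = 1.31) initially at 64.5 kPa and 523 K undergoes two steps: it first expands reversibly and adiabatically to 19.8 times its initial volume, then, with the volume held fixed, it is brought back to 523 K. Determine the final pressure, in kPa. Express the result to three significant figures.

P₃ ≈ 3.26 kPa

Adiabatic step (PV^γ = const): P₂ = 64.5×(1/19.8)^(1.31) = 1.291 kPa; T₂ = 523×(1/19.8)^(0.31) = 207.3 K.
Isochoric: P₃ = P₂(T₃/T₂) = 1.291 × (523/207.3) = 3.258 kPa.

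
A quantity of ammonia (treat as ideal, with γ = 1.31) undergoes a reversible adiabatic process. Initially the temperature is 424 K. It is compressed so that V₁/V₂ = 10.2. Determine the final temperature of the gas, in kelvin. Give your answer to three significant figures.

T₂ ≈ 871 K

Adiabatic: T₁V₁^(γ−1) = T₂V₂^(γ−1) ⇒ T₂ = T₁ (V₁/V₂)^(γ−1).
T₂ = 424 × 10.2^(0.31) = 871 K.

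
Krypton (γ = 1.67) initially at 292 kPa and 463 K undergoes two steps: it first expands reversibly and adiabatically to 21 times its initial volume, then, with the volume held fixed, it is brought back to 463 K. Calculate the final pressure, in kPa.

Adiabatic step (PV^γ = const): P₂ = 292×(1/21)^(1.67) = 1.808 kPa; T₂ = 463×(1/21)^(0.67) = 60.21 K.
Isochoric: P₃ = P₂(T₃/T₂) = 1.808 × (463/60.21) = 13.9 kPa.

P₃ ≈ 13.9 kPa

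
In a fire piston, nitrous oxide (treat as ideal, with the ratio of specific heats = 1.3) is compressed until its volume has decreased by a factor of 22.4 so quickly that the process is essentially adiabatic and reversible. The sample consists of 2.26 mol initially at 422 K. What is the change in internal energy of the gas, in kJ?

Adiabatic: T₁V₁^(γ−1) = T₂V₂^(γ−1) ⇒ T₂ = T₁ (V₁/V₂)^(γ−1).
T₂ = 422 × 22.4^(0.3) = 1072 K.
Q = 0, so ΔU = W_on_gas = nCᵥΔT with Cᵥ = R/(γ−1) = 27.71 J/(mol·K).
ΔU = 2.26 × 27.71 × (1072 − 422) = 40740 J.

ΔU ≈ 40.7 kJ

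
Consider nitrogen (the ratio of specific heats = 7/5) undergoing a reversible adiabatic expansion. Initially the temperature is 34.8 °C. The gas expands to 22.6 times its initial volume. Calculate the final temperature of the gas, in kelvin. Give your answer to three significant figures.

For a reversible adiabat TV^(γ−1) is constant, so T₂ = T₁ (V₁/V₂)^(γ−1).
T₁ = 34.8 °C = 307.9 K.
T₂ = 307.9 × (1/22.6)^(2/5) = 88.48 K.

T₂ ≈ 88.5 K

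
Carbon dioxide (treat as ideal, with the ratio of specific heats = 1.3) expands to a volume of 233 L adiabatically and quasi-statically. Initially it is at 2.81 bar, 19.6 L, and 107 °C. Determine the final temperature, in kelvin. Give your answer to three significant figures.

T₂ ≈ 181 K

For a reversible adiabat TV^(γ−1) is constant, so T₂ = T₁ (V₁/V₂)^(γ−1).
T₁ = 107 °C = 380.1 K.
T₂ = 380.1 × (19.6/233)^(0.3) = 180.9 K.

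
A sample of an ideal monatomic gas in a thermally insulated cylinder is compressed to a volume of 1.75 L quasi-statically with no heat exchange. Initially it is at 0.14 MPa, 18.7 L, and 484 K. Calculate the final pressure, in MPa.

Since PV^γ is constant along a reversible adiabat, P₂ = P₁ (V₁/V₂)^γ.
γ = 5/3 for a monatomic ideal gas.
P₂ = 0.14 × (18.7/1.75)^(5/3) = 7.258 MPa.

P₂ ≈ 7.26 MPa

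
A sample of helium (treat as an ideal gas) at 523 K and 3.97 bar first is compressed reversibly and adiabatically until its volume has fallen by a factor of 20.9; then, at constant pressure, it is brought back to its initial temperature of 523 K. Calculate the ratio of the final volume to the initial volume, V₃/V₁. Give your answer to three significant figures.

For a monatomic ideal gas γ = 5/3.
Adiabatic step: V₂/V₁ = 0.04785; T₂ = T₁·20.9^(2/3) = 3968 K.
Isobaric step: V₃/V₂ = T₃/T₂ = 523/3968.
V₃/V₁ = (V₂/V₁)(V₃/V₂) = 0.04785 × (523/3968) = 0.006306.

V₃/V₁ ≈ 0.00631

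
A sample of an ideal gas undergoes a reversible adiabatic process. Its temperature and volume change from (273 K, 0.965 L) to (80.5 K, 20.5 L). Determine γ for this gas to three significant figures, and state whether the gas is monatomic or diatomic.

TV^(γ−1) = const ⇒ γ − 1 = ln(T₂/T₁) / ln(V₁/V₂).
γ = 1 + ln(80.5/273) / ln(0.965/20.5) = 1.4.
γ ≈ 1.40 is close to 7/5, so the gas is diatomic.

γ ≈ 1.40; diatomic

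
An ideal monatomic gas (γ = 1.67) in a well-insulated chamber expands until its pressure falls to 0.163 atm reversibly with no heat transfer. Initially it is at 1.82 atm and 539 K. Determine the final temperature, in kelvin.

Along an adiabat T P^((1−γ)/γ) is constant, so T₂ = T₁ (P₂/P₁)^((γ−1)/γ).
T₂ = 539 × (0.163/1.82)^(0.401) = 204.7 K.

T₂ ≈ 205 K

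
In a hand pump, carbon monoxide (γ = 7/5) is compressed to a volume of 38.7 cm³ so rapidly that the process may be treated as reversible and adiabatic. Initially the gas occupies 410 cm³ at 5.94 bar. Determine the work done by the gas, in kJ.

W ≈ -0.956 kJ

P₂ = P₁(V₁/V₂)^γ = 5.94×(410/38.7)^(7/5) = 161.8 bar.
For a reversible adiabat, W_by_gas = (P₁V₁ − P₂V₂)/(γ−1).
W_by = (594000×0.00041 − 1.618×10^7×3.87×10^-5) / (2/5) = -956.2 J.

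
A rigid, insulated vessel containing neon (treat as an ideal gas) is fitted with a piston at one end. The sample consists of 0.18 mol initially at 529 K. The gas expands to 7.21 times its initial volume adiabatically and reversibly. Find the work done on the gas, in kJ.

W ≈ -0.869 kJ

Adiabatic: T₁V₁^(γ−1) = T₂V₂^(γ−1) ⇒ T₂ = T₁ (V₁/V₂)^(γ−1).
γ = 5/3 for a monatomic ideal gas, so γ−1 = 2/3.
T₂ = 529 × (1/7.21)^(2/3) = 141.7 K.
Q = 0, so ΔU = W_on_gas = nCᵥΔT with Cᵥ = R/(γ−1) = 12.47 J/(mol·K).
ΔU = 0.18 × 12.47 × (141.7 − 529) = -869.3 J.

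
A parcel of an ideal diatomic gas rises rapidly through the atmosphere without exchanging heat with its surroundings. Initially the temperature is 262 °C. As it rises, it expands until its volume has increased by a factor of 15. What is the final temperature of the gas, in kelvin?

Adiabatic: T₁V₁^(γ−1) = T₂V₂^(γ−1) ⇒ T₂ = T₁ (V₁/V₂)^(γ−1).
For a diatomic ideal gas γ = 7/5, so γ−1 = 2/5.
T₁ = 262 °C = 535.1 K.
T₂ = 535.1 × (1/15)^(2/5) = 181.2 K.

T₂ ≈ 181 K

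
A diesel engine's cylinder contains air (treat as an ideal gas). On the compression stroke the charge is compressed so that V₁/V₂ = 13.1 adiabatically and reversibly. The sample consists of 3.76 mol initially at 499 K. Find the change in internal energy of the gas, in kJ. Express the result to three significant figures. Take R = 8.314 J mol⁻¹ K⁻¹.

ΔU ≈ 70.1 kJ

Adiabatic: T₁V₁^(γ−1) = T₂V₂^(γ−1) ⇒ T₂ = T₁ (V₁/V₂)^(γ−1).
γ = 7/5 for a diatomic ideal gas, so γ−1 = 2/5.
T₂ = 499 × 13.1^(2/5) = 1396 K.
Q = 0, so ΔU = W_on_gas = nCᵥΔT with Cᵥ = R/(γ−1) = 20.79 J/(mol·K).
ΔU = 3.76 × 20.79 × (1396 − 499) = 70130 J.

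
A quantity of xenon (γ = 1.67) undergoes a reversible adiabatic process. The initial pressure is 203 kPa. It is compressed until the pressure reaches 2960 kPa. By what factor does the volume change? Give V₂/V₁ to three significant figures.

V₂/V₁ ≈ 0.201

From PV^γ = const, V₂/V₁ = (P₁/P₂)^(1/γ).
V₂/V₁ = (203/2960)^(0.599) = 0.201.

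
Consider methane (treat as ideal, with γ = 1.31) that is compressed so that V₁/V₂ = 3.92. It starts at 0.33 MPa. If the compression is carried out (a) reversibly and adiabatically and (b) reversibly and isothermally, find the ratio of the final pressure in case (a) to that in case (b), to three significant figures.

Isothermal: P_b = P₁(V₁/V₂) = 0.33×3.92.
Adiabatic: P_a = P₁(V₁/V₂)^γ = 0.33×3.92^(1.31).
P_a/P_b = (V₁/V₂)^(γ−1) = 3.92^(0.31) = 1.527.

P_adiabatic / P_isothermal ≈ 1.53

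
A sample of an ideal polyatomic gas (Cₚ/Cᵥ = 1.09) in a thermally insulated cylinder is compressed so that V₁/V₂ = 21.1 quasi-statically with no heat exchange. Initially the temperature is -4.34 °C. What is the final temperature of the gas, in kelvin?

For a reversible adiabat TV^(γ−1) is constant, so T₂ = T₁ (V₁/V₂)^(γ−1).
T₁ = -4.34 °C = 268.8 K.
T₂ = 268.8 × 21.1^(0.09) = 353.7 K.

T₂ ≈ 354 K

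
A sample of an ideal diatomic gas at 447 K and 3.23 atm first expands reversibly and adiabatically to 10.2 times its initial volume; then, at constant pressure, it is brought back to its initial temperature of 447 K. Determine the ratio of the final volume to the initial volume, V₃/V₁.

For a diatomic ideal gas γ = 7/5.
Adiabatic step: V₂/V₁ = 10.2; T₂ = T₁·(1/10.2)^(2/5) = 176.5 K.
Isobaric step: V₃/V₂ = T₃/T₂ = 447/176.5.
V₃/V₁ = (V₂/V₁)(V₃/V₂) = 10.2 × (447/176.5) = 25.82.

V₃/V₁ ≈ 25.8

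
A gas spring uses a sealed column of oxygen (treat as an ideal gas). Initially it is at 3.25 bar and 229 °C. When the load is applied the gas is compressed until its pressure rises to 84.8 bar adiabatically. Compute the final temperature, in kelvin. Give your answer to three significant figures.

T₂ ≈ 1280 K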